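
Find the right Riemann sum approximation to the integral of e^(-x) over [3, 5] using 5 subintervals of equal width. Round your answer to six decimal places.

0.035012

Δx = (5 − 3)/5 = 0.4.
Right endpoints: 3.4, 3.8, 4.2, 4.6, 5.
f(3.4) ≈ 0.033373, f(3.8) ≈ 0.022371, f(4.2) ≈ 0.014996, f(4.6) ≈ 0.010052, f(5) ≈ 0.006738.
Sum = Δx · [f(3.4) + f(3.8) + f(4.2) + f(4.6) + f(5)].
Sum ≈ 0.035012.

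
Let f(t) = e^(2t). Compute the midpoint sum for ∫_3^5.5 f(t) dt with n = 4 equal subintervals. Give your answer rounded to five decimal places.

Δt = (5.5 − 3)/4 = 0.625.
Midpoints: 3.3125, 3.9375, 4.5625, 5.1875.
f(3.3125) ≈ 753.70421, f(3.9375) ≈ 2630.68619, f(4.5625) ≈ 9181.99702, f(5.1875) ≈ 32048.31863.
Sum = Δt · [f(3.3125) + f(3.9375) + f(4.5625) + f(5.1875)].
Sum ≈ 27884.19128.

27884.19128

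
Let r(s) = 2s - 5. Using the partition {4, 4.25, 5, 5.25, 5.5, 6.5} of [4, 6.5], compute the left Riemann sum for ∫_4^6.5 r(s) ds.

12

Subinterval widths: 0.25, 0.75, 0.25, 0.25, 1.
Left endpoints: 4, 4.25, 5, 5.25, 5.5.
r(4) = 3, r(4.25) = 3.5, r(5) = 5, r(5.25) = 5.5, r(5.5) = 6.
Sum = Σ Δs_i · r(s_i).
Sum = 12.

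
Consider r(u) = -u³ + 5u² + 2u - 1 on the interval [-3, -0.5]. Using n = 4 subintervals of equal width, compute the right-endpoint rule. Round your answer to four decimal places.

34.9365

Δu = (-0.5 − (-3))/4 = 0.625.
Right endpoints: -2.375, -1.75, -1.125, -0.5.
r(-2.375) = 18355/512, r(-1.75) = 16.171875, r(-1.125) = 2305/512, r(-0.5) = -0.625.
Sum = Δu · [r(-2.375) + r(-1.75) + r(-1.125) + r(-0.5)].
Sum ≈ 34.9365.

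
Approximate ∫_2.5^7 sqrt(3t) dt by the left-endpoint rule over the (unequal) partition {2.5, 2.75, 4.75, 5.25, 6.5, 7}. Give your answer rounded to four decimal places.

15.4854

Subinterval widths: 0.25, 2, 0.5, 1.25, 0.5.
Left endpoints: 2.5, 2.75, 4.75, 5.25, 6.5.
f(2.5) ≈ 2.7386, f(2.75) ≈ 2.8723, f(4.75) ≈ 3.7749, f(5.25) ≈ 3.9686, f(6.5) ≈ 4.4159.
Sum = Σ Δt_i · f(t_i).
Sum ≈ 15.4854.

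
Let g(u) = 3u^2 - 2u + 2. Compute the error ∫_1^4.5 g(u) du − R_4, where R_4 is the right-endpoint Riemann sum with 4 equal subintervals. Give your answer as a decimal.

-23.54296875

Exact integral: ∫_1^4.5 g(u) du = 77.875.
R_4 = 101.41796875.
Error = 77.875 − 101.41796875 = -23.54296875.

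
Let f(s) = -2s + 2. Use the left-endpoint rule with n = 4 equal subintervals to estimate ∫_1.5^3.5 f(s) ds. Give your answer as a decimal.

-5

Δs = (3.5 − 1.5)/4 = 0.5.
Left endpoints: 1.5, 2, 2.5, 3.
f(1.5) = -1, f(2) = -2, f(2.5) = -3, f(3) = -4.
Sum = Δs · [f(1.5) + f(2) + f(2.5) + f(3)].
Sum = -5.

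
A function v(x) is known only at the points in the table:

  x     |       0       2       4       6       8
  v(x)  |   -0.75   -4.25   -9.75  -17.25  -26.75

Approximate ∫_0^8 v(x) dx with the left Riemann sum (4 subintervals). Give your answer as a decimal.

-64

Δx = 2.
Sum = 2·[(-0.75) + (-4.25) + (-9.75) + (-17.25)] = -64.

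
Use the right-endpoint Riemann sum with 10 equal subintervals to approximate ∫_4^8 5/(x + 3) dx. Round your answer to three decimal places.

Δx = (8 − 4)/10 = 0.4.
Right endpoints: 4.4, 4.8, 5.2, 5.6, 6, 6.4, 6.8, 7.2, 7.6, 8.
f(4.4) = 25/37, f(4.8) = 25/39, f(5.2) = 25/41, f(5.6) = 25/43, f(6) = 5/9, f(6.4) = 25/47, f(6.8) = 25/49, f(7.2) = 25/51, f(7.6) = 25/53, f(8) = 5/11.
Sum = Δx · [f(4.4) + f(4.8) + f(5.2) + ...].
Sum ≈ 2.209.

2.209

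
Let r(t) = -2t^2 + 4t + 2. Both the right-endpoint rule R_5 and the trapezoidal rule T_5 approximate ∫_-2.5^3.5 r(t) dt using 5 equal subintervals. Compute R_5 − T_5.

7.2

R_5 = -10.68.
T_5 = -17.88.
R_5 − T_5 = 7.2.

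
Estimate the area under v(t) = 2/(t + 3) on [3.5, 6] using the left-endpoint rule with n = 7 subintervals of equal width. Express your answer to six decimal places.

Δt = (6 − 3.5)/7 = 5/14.
Left endpoints: 3.5, 27/7, 59/14, 32/7, 69/14, 37/7, 79/14.
v(3.5) = 4/13, v(27/7) = 7/24, v(59/14) = 28/101, v(32/7) = 14/53, v(69/14) = 28/111, v(37/7) = 7/29, v(79/14) = 28/121.
Sum = Δt · [v(3.5) + v(27/7) + v(59/14) + ...].
Sum ≈ 0.666348.

0.666348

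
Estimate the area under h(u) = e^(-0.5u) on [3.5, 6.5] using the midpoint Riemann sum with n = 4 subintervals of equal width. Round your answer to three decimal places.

Δu = (6.5 − 3.5)/4 = 0.75.
Midpoints: 3.875, 4.625, 5.375, 6.125.
h(3.875) ≈ 0.144, h(4.625) ≈ 0.099, h(5.375) ≈ 0.068, h(6.125) ≈ 0.047.
Sum = Δu · [h(3.875) + h(4.625) + h(5.375) + h(6.125)].
Sum ≈ 0.268.

0.268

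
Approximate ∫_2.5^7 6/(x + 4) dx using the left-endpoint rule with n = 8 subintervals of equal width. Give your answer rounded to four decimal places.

3.2652

Δx = (7 − 2.5)/8 = 0.5625.
Left endpoints: 2.5, 3.0625, 3.625, 4.1875, 4.75, 5.3125, 5.875, 6.4375.
f(2.5) = 12/13, f(3.0625) = 96/113, f(3.625) = 48/61, f(4.1875) = 96/131, f(4.75) = 24/35, f(5.3125) = 96/149, f(5.875) = 48/79, f(6.4375) = 96/167.
Sum = Δx · [f(2.5) + f(3.0625) + f(3.625) + ...].
Sum ≈ 3.2652.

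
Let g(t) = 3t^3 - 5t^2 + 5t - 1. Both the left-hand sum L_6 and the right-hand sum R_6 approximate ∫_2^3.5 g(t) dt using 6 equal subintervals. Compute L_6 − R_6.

L_6 = 52.99609375.
R_6 = 70.71484375.
L_6 − R_6 = -17.71875.

-17.71875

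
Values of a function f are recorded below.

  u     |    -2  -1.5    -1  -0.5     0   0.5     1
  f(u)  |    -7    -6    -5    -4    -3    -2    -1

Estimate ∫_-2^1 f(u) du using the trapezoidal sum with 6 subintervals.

Δu = 0.5.
T_6 = (0.5/2)·[(-7) + 2·(-6) + 2·(-5) + 2·(-4) + 2·(-3) + 2·(-2) + (-1)] = -12.

-12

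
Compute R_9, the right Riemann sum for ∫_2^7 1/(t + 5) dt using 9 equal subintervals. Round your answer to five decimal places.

0.52281

Δt = (7 − 2)/9 = 5/9.
Right endpoints: 23/9, 28/9, 11/3, 38/9, 43/9, 16/3, 53/9, 58/9, 7.
f(23/9) = 9/68, f(28/9) = 9/73, f(11/3) = 3/26, f(38/9) = 9/83, f(43/9) = 9/88, f(16/3) = 3/31, f(53/9) = 9/98, f(58/9) = 9/103, f(7) = 1/12.
Sum = Δt · [f(23/9) + f(28/9) + f(11/3) + ...].
Sum ≈ 0.52281.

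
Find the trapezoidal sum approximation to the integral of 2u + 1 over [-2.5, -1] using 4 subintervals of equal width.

Δu = (-1 − (-2.5))/4 = 0.375.
f(-2.5) = -4, f(-2.125) = -3.25, f(-1.75) = -2.5, f(-1.375) = -1.75, f(-1) = -1.
T_4 = (Δu/2)·[f(u_0) + 2f(u_1) + 2f(u_2) + 2f(u_3) + f(u_4)].
Sum = -3.75.

-3.75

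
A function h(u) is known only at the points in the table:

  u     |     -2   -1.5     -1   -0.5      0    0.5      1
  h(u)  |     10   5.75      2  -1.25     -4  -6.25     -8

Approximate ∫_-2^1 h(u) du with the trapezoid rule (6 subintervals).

-1.375

Δu = 0.5.
T_6 = (0.5/2)·[10 + 2·5.75 + 2·2 + 2·(-1.25) + 2·(-4) + 2·(-6.25) + (-8)] = -1.375.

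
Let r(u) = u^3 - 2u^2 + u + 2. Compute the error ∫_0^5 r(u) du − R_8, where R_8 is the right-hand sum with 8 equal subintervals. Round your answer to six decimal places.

-26.790365

Exact integral: ∫_0^5 r(u) du ≈ 95.41666667.
R_8 = 122.20703125.
Error ≈ 95.41666667 − 122.20703125 ≈ -26.790365.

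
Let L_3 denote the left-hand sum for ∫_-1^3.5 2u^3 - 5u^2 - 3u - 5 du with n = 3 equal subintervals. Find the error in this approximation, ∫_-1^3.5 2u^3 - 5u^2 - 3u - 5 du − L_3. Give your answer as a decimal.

Exact integral: ∫_-1^3.5 f(u) du = -37.96875.
L_3 = -47.25.
Error = -37.96875 − (-47.25) = 9.28125.

9.28125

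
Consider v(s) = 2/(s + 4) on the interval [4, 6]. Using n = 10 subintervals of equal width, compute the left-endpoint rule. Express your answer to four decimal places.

Δs = (6 − 4)/10 = 0.2.
Left endpoints: 4, 4.2, 4.4, 4.6, 4.8, 5, 5.2, 5.4, 5.6, 5.8.
v(4) = 0.25, v(4.2) = 10/41, v(4.4) = 5/21, v(4.6) = 10/43, v(4.8) = 5/22, v(5) = 2/9, v(5.2) = 5/23, v(5.4) = 10/47, v(5.6) = 5/24, v(5.8) = 10/49.
Sum = Δs · [v(4) + v(4.2) + v(4.4) + ...].
Sum ≈ 0.4513.

0.4513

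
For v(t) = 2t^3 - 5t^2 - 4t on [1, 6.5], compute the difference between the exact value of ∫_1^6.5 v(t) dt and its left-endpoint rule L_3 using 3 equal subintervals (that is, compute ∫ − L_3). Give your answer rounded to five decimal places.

238.49884

Exact integral: ∫_1^6.5 v(t) dt ≈ 353.4895833.
L_3 ≈ 114.9907407.
Error ≈ 353.4895833 − 114.9907407 ≈ 238.49884.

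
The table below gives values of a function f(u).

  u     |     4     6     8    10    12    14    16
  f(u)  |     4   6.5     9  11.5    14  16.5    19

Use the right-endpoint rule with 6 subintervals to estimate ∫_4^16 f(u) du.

153

Δu = 2.
Sum = 2·[6.5 + 9 + 11.5 + 14 + 16.5 + 19] = 153.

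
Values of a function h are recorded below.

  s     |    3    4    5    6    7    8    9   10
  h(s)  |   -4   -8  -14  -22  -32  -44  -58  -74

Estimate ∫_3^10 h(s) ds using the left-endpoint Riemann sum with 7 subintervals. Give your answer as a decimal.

Δs = 1.
Sum = 1·[(-4) + (-8) + (-14) + (-22) + (-32) + (-44) + (-58)] = -182.

-182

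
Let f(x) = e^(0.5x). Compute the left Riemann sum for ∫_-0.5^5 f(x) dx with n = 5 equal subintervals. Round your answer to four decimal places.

Δx = (5 − (-0.5))/5 = 1.1.
Left endpoints: -0.5, 0.6, 1.7, 2.8, 3.9.
f(-0.5) ≈ 0.7788, f(0.6) ≈ 1.3499, f(1.7) ≈ 2.3396, f(2.8) ≈ 4.0552, f(3.9) ≈ 7.0287.
Sum = Δx · [f(-0.5) + f(0.6) + f(1.7) + f(2.8) + f(3.9)].
Sum ≈ 17.1074.

17.1074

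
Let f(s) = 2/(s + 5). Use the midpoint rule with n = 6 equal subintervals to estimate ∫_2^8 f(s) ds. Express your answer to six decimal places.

Δs = (8 − 2)/6 = 1.
Midpoints: 2.5, 3.5, 4.5, 5.5, 6.5, 7.5.
f(2.5) = 4/15, f(3.5) = 4/17, f(4.5) = 4/19, f(5.5) = 4/21, f(6.5) = 4/23, f(7.5) = 0.16.
Sum = Δs · [f(2.5) + f(3.5) + f(4.5) + ...].
Sum ≈ 1.236876.

1.236876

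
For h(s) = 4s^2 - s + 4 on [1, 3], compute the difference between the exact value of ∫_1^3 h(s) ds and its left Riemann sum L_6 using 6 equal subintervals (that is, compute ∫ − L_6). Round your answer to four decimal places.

4.8519

Exact integral: ∫_1^3 h(s) ds ≈ 38.666667.
L_6 ≈ 33.814815.
Error ≈ 38.666667 − 33.814815 ≈ 4.8519.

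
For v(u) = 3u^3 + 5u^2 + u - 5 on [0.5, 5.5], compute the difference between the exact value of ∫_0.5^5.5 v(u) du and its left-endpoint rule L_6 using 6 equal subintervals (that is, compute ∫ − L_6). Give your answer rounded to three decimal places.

253.877

Exact integral: ∫_0.5^5.5 v(u) du ≈ 953.33333.
L_6 ≈ 699.45602.
Error ≈ 953.33333 − 699.45602 ≈ 253.877.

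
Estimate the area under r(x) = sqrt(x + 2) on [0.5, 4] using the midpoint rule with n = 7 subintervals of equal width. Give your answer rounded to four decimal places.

Δx = (4 − 0.5)/7 = 0.5.
Midpoints: 0.75, 1.25, 1.75, 2.25, 2.75, 3.25, 3.75.
r(0.75) ≈ 1.6583, r(1.25) ≈ 1.8028, r(1.75) ≈ 1.9365, r(2.25) ≈ 2.0616, r(2.75) ≈ 2.1794, r(3.25) ≈ 2.2913, r(3.75) ≈ 2.3979.
Sum = Δx · [r(0.75) + r(1.25) + r(1.75) + ...].
Sum ≈ 7.1639.

7.1639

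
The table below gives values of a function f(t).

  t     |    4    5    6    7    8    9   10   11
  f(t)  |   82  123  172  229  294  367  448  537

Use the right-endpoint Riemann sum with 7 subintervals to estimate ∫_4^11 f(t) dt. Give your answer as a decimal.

Δt = 1.
Sum = 1·[123 + 172 + 229 + 294 + 367 + 448 + 537] = 2170.

2170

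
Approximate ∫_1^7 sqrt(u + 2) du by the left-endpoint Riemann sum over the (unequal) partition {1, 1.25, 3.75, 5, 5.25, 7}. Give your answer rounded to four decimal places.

13.3108

Subinterval widths: 0.25, 2.5, 1.25, 0.25, 1.75.
Left endpoints: 1, 1.25, 3.75, 5, 5.25.
f(1) ≈ 1.7321, f(1.25) ≈ 1.8028, f(3.75) ≈ 2.3979, f(5) ≈ 2.6458, f(5.25) ≈ 2.6926.
Sum = Σ Δu_i · f(u_i).
Sum ≈ 13.3108.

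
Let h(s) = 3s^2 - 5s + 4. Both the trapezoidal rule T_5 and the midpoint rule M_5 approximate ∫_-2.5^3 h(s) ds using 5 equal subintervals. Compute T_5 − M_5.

4.99125

T_5 = 61.0775.
M_5 = 56.08625.
T_5 − M_5 = 4.99125.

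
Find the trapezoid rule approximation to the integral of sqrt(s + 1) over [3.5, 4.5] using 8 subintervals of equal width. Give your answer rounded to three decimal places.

2.235

Δs = (4.5 − 3.5)/8 = 0.125.
f(3.5) ≈ 2.121, f(3.625) ≈ 2.151, f(3.75) ≈ 2.179, f(3.875) ≈ 2.208, f(4) ≈ 2.236, f(4.125) ≈ 2.264, f(4.25) ≈ 2.291, f(4.375) ≈ 2.318, f(4.5) ≈ 2.345.
T_8 = (Δs/2)·[f(s_0) + 2f(s_1) + ... + 2f(s_{7}) + f(s_8)].
Sum ≈ 2.235.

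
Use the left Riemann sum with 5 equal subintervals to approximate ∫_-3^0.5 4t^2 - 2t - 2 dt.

Δt = (0.5 − (-3))/5 = 0.7.
Left endpoints: -3, -2.3, -1.6, -0.9, -0.2.
f(-3) = 40, f(-2.3) = 23.76, f(-1.6) = 11.44, f(-0.9) = 3.04, f(-0.2) = -1.44.
Sum = Δt · [f(-3) + f(-2.3) + f(-1.6) + f(-0.9) + f(-0.2)].
Sum = 53.76.

53.76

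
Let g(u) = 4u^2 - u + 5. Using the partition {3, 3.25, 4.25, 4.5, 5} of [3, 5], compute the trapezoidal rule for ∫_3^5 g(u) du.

Subinterval widths: 0.25, 1, 0.25, 0.5.
g(3) = 38, g(3.25) = 44, g(4.25) = 73, g(4.5) = 81.5, g(5) = 100.
On each subinterval the trapezoid contributes (Δu_i/2)·[g(u_{i-1}) + g(u_i)].
Sum = 133.4375.

133.4375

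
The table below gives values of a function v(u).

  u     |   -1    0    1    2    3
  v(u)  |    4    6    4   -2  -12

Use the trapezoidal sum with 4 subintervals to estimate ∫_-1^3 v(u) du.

4

Δu = 1.
T_4 = (1/2)·[4 + 2·6 + 2·4 + 2·(-2) + (-12)] = 4.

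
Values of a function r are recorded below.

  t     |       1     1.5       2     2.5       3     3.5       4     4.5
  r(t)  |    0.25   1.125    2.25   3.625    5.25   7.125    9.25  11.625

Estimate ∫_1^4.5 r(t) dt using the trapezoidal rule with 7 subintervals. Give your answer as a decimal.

Δt = 0.5.
T_7 = (0.5/2)·[0.25 + 2·1.125 + 2·2.25 + 2·3.625 + 2·5.25 + 2·7.125 + 2·9.25 + 11.625] = 17.28125.

17.28125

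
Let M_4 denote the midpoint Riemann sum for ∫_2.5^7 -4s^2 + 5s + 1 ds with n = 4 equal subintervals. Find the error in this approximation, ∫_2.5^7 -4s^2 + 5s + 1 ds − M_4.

-1.8984375

Exact integral: ∫_2.5^7 f(s) ds = -325.125.
M_4 = -323.2265625.
Error = -325.125 − (-323.2265625) = -1.8984375.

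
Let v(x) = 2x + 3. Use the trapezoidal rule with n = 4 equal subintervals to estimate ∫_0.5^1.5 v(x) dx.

Δx = (1.5 − 0.5)/4 = 0.25.
v(0.5) = 4, v(0.75) = 4.5, v(1) = 5, v(1.25) = 5.5, v(1.5) = 6.
T_4 = (Δx/2)·[v(x_0) + 2v(x_1) + 2v(x_2) + 2v(x_3) + v(x_4)].
Sum = 5.

5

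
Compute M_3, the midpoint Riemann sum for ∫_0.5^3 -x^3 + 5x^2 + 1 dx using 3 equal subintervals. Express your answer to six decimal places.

Δx = (3 − 0.5)/3 = 5/6.
Midpoints: 11/12, 1.75, 31/12.
f(11/12) = 7657/1728, f(1.75) = 10.953125, f(31/12) = 29597/1728.
Sum = Δx · [f(11/12) + f(1.75) + f(31/12)].
Sum ≈ 27.093461.

27.093461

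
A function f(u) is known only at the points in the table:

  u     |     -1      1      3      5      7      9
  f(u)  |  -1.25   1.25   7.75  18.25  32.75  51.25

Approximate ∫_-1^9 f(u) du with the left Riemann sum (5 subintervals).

117.5

Δu = 2.
Sum = 2·[(-1.25) + 1.25 + 7.75 + 18.25 + 32.75] = 117.5.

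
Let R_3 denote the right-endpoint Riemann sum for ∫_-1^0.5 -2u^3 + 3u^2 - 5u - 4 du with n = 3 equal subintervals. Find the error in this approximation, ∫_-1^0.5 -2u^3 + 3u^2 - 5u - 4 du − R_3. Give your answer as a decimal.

2.71875

Exact integral: ∫_-1^0.5 f(u) du = -2.53125.
R_3 = -5.25.
Error = -2.53125 − (-5.25) = 2.71875.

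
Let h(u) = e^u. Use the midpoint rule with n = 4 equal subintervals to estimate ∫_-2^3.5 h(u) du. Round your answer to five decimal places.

30.51853

Δu = (3.5 − (-2))/4 = 1.375.
Midpoints: -1.3125, 0.0625, 1.4375, 2.8125.
h(-1.3125) ≈ 0.26915, h(0.0625) ≈ 1.06449, h(1.4375) ≈ 4.21016, h(2.8125) ≈ 16.65149.
Sum = Δu · [h(-1.3125) + h(0.0625) + h(1.4375) + h(2.8125)].
Sum ≈ 30.51853.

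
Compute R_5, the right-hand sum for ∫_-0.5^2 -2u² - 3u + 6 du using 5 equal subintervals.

0

Δu = (2 − (-0.5))/5 = 0.5.
Right endpoints: 0, 0.5, 1, 1.5, 2.
f(0) = 6, f(0.5) = 4, f(1) = 1, f(1.5) = -3, f(2) = -8.
Sum = Δu · [f(0) + f(0.5) + f(1) + f(1.5) + f(2)].
Sum = 0.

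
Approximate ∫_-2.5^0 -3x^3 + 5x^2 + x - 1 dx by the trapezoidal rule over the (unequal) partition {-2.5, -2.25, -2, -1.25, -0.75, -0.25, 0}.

51.73046875

Subinterval widths: 0.25, 0.25, 0.75, 0.5, 0.5, 0.25.
f(-2.5) = 74.625, f(-2.25) = 56.234375, f(-2) = 41, f(-1.25) = 11.421875, f(-0.75) = 2.328125, f(-0.25) = -0.890625, f(0) = -1.
On each subinterval the trapezoid contributes (Δx_i/2)·[f(x_{i-1}) + f(x_i)].
Sum = 51.73046875.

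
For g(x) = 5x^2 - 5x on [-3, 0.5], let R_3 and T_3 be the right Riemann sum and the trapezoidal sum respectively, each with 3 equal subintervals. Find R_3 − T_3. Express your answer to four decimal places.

R_3 ≈ 35.324074.
T_3 ≈ 71.053241.
R_3 − T_3 ≈ -35.7292.

-35.7292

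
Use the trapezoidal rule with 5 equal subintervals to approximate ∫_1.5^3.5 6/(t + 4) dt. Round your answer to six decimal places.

Δt = (3.5 − 1.5)/5 = 0.4.
f(1.5) = 12/11, f(1.9) = 60/59, f(2.3) = 20/21, f(2.7) = 60/67, f(3.1) = 60/71, f(3.5) = 0.8.
T_5 = (Δt/2)·[f(t_0) + 2f(t_1) + ... + 2f(t_{4}) + f(t_5)].
Sum ≈ 1.862151.

1.862151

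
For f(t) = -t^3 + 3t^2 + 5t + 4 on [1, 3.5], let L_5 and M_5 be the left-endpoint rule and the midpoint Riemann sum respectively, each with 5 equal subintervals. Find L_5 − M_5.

-1.6796875

L_5 = 41.25.
M_5 = 42.9296875.
L_5 − M_5 = -1.6796875.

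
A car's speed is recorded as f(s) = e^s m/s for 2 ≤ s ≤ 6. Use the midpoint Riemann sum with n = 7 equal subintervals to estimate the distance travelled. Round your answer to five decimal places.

Δs = (6 − 2)/7 = 4/7.
Midpoints: 16/7, 20/7, 24/7, 4, 32/7, 36/7, 40/7.
f(16/7) ≈ 9.83271, f(20/7) ≈ 17.41171, f(24/7) ≈ 30.83256, f(4) ≈ 54.59815, f(32/7) ≈ 96.68213, f(36/7) ≈ 171.20423, f(40/7) ≈ 303.16758.
Sum = Δs · [f(16/7) + f(20/7) + f(24/7) + ...].
Sum ≈ 390.70232.

390.70232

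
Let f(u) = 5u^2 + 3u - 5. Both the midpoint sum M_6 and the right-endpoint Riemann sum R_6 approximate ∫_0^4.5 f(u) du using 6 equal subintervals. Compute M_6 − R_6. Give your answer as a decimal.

-46.1953125

M_6 = 158.6953125.
R_6 = 204.890625.
M_6 − R_6 = -46.1953125.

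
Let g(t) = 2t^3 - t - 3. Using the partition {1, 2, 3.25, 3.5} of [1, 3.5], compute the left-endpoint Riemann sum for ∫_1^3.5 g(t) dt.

Subinterval widths: 1, 1.25, 0.25.
Left endpoints: 1, 2, 3.25.
g(1) = -2, g(2) = 11, g(3.25) = 62.40625.
Sum = Σ Δt_i · g(t_i).
Sum = 27.3515625.

27.3515625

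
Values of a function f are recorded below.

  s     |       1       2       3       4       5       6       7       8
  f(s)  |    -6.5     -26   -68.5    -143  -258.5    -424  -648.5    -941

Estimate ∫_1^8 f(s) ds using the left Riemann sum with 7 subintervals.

Δs = 1.
Sum = 1·[(-6.5) + (-26) + (-68.5) + (-143) + (-258.5) + (-424) + (-648.5)] = -1575.

-1575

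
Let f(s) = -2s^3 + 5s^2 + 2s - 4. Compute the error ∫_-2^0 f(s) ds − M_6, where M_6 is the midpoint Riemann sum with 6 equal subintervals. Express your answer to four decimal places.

0.2037

Exact integral: ∫_-2^0 f(s) ds ≈ 9.333333.
M_6 ≈ 9.129630.
Error ≈ 9.333333 − 9.129630 ≈ 0.2037.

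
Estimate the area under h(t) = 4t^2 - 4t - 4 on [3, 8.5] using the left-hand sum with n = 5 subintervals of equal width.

Δt = (8.5 − 3)/5 = 1.1.
Left endpoints: 3, 4.1, 5.2, 6.3, 7.4.
h(3) = 20, h(4.1) = 46.84, h(5.2) = 83.36, h(6.3) = 129.56, h(7.4) = 185.44.
Sum = Δt · [h(3) + h(4.1) + h(5.2) + h(6.3) + h(7.4)].
Sum = 511.72.

511.72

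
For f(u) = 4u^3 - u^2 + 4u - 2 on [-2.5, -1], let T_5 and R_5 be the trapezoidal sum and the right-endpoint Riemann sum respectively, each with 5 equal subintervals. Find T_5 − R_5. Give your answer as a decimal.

-10.4625

T_5 = -56.9325.
R_5 = -46.47.
T_5 − R_5 = -10.4625.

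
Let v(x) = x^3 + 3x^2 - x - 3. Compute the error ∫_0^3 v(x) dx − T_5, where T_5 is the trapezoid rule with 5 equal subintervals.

-1.35

Exact integral: ∫_0^3 v(x) dx = 33.75.
T_5 = 35.1.
Error = 33.75 − 35.1 = -1.35.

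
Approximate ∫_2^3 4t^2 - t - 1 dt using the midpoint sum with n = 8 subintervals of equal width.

21.828125

Δt = (3 − 2)/8 = 0.125.
Midpoints: 2.0625, 2.1875, 2.3125, 2.4375, 2.5625, 2.6875, 2.8125, 2.9375.
f(2.0625) = 13.953125, f(2.1875) = 15.953125, f(2.3125) = 18.078125, f(2.4375) = 20.328125, f(2.5625) = 22.703125, f(2.6875) = 25.203125, f(2.8125) = 27.828125, f(2.9375) = 30.578125.
Sum = Δt · [f(2.0625) + f(2.1875) + f(2.3125) + ...].
Sum = 21.828125.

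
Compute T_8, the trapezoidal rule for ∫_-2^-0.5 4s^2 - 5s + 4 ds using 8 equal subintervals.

25.91015625

Δs = (-0.5 − (-2))/8 = 0.1875.
f(-2) = 30, f(-1.8125) = 26.203125, f(-1.625) = 22.6875, f(-1.4375) = 19.453125, f(-1.25) = 16.5, f(-1.0625) = 13.828125, f(-0.875) = 11.4375, f(-0.6875) = 9.328125, f(-0.5) = 7.5.
T_8 = (Δs/2)·[f(s_0) + 2f(s_1) + ... + 2f(s_{7}) + f(s_8)].
Sum = 25.91015625.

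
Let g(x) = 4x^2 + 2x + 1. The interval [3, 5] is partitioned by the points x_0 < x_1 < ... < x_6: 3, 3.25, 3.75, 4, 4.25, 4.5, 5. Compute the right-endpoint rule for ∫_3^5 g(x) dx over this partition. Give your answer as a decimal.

Subinterval widths: 0.25, 0.5, 0.25, 0.25, 0.25, 0.5.
Right endpoints: 3.25, 3.75, 4, 4.25, 4.5, 5.
g(3.25) = 49.75, g(3.75) = 64.75, g(4) = 73, g(4.25) = 81.75, g(4.5) = 91, g(5) = 111.
Sum = Σ Δx_i · g(x_i).
Sum = 161.75.

161.75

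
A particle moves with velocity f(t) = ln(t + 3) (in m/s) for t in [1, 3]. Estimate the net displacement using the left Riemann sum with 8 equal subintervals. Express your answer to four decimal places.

Δt = (3 − 1)/8 = 0.25.
Left endpoints: 1, 1.25, 1.5, 1.75, 2, 2.25, 2.5, 2.75.
f(1) ≈ 1.3863, f(1.25) ≈ 1.4469, f(1.5) ≈ 1.5041, f(1.75) ≈ 1.5581, f(2) ≈ 1.6094, f(2.25) ≈ 1.6582, f(2.5) ≈ 1.7047, f(2.75) ≈ 1.7492.
Sum = Δt · [f(1) + f(1.25) + f(1.5) + ...].
Sum ≈ 3.1543.

3.1543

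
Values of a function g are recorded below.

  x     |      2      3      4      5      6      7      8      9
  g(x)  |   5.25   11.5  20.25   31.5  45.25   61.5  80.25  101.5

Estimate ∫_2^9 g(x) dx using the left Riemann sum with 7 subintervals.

Δx = 1.
Sum = 1·[5.25 + 11.5 + 20.25 + 31.5 + 45.25 + 61.5 + 80.25] = 255.5.

255.5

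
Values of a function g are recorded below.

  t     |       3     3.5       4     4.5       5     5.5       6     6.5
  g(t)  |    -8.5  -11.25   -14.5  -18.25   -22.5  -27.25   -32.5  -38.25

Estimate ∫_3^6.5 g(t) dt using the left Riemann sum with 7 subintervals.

Δt = 0.5.
Sum = 0.5·[(-8.5) + (-11.25) + (-14.5) + (-18.25) + (-22.5) + (-27.25) + (-32.5)] = -67.375.

-67.375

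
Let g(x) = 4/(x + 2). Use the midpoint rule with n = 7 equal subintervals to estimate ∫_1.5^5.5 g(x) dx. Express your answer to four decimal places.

Δx = (5.5 − 1.5)/7 = 4/7.
Midpoints: 25/14, 33/14, 41/14, 3.5, 57/14, 65/14, 73/14.
g(25/14) = 56/53, g(33/14) = 56/61, g(41/14) = 56/69, g(3.5) = 8/11, g(57/14) = 56/85, g(65/14) = 56/93, g(73/14) = 56/101.
Sum = Δx · [g(25/14) + g(33/14) + g(41/14) + ...].
Sum ≈ 3.0451.

3.0451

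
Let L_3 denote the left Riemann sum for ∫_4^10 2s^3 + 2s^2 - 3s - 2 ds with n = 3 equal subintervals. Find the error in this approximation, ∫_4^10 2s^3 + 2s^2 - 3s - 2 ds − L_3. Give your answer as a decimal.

Exact integral: ∫_4^10 f(s) ds = 5358.
L_3 = 3512.
Error = 5358 − 3512 = 1846.

1846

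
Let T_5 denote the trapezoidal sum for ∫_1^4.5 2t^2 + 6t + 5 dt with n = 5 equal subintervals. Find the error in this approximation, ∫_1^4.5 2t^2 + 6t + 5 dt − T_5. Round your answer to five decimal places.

Exact integral: ∫_1^4.5 f(t) dt ≈ 135.3333333.
T_5 = 135.905.
Error ≈ 135.3333333 − 135.905 ≈ -0.57167.

-0.57167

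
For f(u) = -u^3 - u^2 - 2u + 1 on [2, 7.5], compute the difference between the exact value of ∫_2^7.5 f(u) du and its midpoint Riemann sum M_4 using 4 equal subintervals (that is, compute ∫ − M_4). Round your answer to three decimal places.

-13.215

Exact integral: ∫_2^7.5 f(u) du ≈ -971.72396.
M_4 ≈ -958.50928.
Error ≈ -971.72396 − (-958.50928) ≈ -13.215.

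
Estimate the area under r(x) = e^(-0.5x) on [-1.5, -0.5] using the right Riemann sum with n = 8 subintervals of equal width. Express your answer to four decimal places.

Δx = (-0.5 − (-1.5))/8 = 0.125.
Right endpoints: -1.375, -1.25, -1.125, -1, -0.875, -0.75, -0.625, -0.5.
r(-1.375) ≈ 1.9887, r(-1.25) ≈ 1.8682, r(-1.125) ≈ 1.7551, r(-1) ≈ 1.6487, r(-0.875) ≈ 1.5488, r(-0.75) ≈ 1.4550, r(-0.625) ≈ 1.3668, r(-0.5) ≈ 1.2840.
Sum = Δx · [r(-1.375) + r(-1.25) + r(-1.125) + ...].
Sum ≈ 1.6144.

1.6144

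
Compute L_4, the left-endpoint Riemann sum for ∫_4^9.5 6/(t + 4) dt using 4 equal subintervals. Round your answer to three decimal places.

3.359

Δt = (9.5 − 4)/4 = 1.375.
Left endpoints: 4, 5.375, 6.75, 8.125.
f(4) = 0.75, f(5.375) = 0.64, f(6.75) = 24/43, f(8.125) = 48/97.
Sum = Δt · [f(4) + f(5.375) + f(6.75) + f(8.125)].
Sum ≈ 3.359.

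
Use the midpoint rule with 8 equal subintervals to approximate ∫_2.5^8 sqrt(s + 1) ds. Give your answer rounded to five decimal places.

13.63671

Δs = (8 − 2.5)/8 = 0.6875.
Midpoints: 2.84375, 3.53125, 4.21875, 4.90625, 5.59375, 6.28125, 6.96875, 7.65625.
f(2.84375) ≈ 1.96055, f(3.53125) ≈ 2.12867, f(4.21875) ≈ 2.28446, f(4.90625) ≈ 2.43028, f(5.59375) ≈ 2.56783, f(6.28125) ≈ 2.69838, f(6.96875) ≈ 2.82290, f(7.65625) ≈ 2.94215.
Sum = Δs · [f(2.84375) + f(3.53125) + f(4.21875) + ...].
Sum ≈ 13.63671.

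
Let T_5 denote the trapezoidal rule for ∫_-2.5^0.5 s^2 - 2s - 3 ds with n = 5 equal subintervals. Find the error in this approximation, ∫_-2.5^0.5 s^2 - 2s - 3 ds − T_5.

Exact integral: ∫_-2.5^0.5 f(s) ds = 2.25.
T_5 = 2.43.
Error = 2.25 − 2.43 = -0.18.

-0.18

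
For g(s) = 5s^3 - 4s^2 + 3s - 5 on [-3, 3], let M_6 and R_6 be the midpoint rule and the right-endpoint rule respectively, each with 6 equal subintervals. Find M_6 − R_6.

M_6 = -100.
R_6 = 38.
M_6 − R_6 = -138.

-138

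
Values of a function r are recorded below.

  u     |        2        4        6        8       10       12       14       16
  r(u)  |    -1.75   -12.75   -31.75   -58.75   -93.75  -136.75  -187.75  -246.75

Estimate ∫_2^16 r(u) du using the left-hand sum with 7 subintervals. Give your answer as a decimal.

Δu = 2.
Sum = 2·[(-1.75) + (-12.75) + (-31.75) + (-58.75) + (-93.75) + (-136.75) + (-187.75)] = -1046.5.

-1046.5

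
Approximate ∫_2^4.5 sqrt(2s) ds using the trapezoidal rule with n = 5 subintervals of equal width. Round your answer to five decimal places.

Δs = (4.5 − 2)/5 = 0.5.
f(2) ≈ 2.00000, f(2.5) ≈ 2.23607, f(3) ≈ 2.44949, f(3.5) ≈ 2.64575, f(4) ≈ 2.82843, f(4.5) ≈ 3.00000.
T_5 = (Δs/2)·[f(s_0) + 2f(s_1) + ... + 2f(s_{4}) + f(s_5)].
Sum ≈ 6.32987.

6.32987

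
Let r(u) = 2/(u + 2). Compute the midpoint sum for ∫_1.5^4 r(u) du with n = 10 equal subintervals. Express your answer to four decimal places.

Δu = (4 − 1.5)/10 = 0.25.
Midpoints: 1.625, 1.875, 2.125, 2.375, 2.625, 2.875, 3.125, 3.375, 3.625, 3.875.
r(1.625) = 16/29, r(1.875) = 16/31, r(2.125) = 16/33, r(2.375) = 16/35, r(2.625) = 16/37, r(2.875) = 16/39, r(3.125) = 16/41, r(3.375) = 16/43, r(3.625) = 16/45, r(3.875) = 16/47.
Sum = Δu · [r(1.625) + r(1.875) + r(2.125) + ...].
Sum ≈ 1.0777.

1.0777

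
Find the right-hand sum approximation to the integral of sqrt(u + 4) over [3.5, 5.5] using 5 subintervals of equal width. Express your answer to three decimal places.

Δu = (5.5 − 3.5)/5 = 0.4.
Right endpoints: 3.9, 4.3, 4.7, 5.1, 5.5.
f(3.9) ≈ 2.811, f(4.3) ≈ 2.881, f(4.7) ≈ 2.950, f(5.1) ≈ 3.017, f(5.5) ≈ 3.082.
Sum = Δu · [f(3.9) + f(4.3) + f(4.7) + f(5.1) + f(5.5)].
Sum ≈ 5.896.

5.896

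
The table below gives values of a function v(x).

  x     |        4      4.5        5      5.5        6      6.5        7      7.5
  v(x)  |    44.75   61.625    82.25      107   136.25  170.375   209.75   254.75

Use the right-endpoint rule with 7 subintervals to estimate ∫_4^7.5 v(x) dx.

511

Δx = 0.5.
Sum = 0.5·[61.625 + 82.25 + 107 + 136.25 + 170.375 + 209.75 + 254.75] = 511.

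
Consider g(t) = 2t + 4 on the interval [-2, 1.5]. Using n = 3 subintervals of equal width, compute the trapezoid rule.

12.25

Δt = (1.5 − (-2))/3 = 7/6.
g(-2) = 0, g(-5/6) = 7/3, g(1/3) = 14/3, g(1.5) = 7.
T_3 = (Δt/2)·[g(t_0) + 2g(t_1) + 2g(t_2) + g(t_3)].
Sum = 12.25.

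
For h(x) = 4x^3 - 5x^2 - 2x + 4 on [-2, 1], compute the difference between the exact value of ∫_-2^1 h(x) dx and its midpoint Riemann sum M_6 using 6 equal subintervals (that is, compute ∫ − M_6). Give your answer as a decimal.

Exact integral: ∫_-2^1 h(x) dx = -15.
M_6 = -14.3125.
Error = -15 − (-14.3125) = -0.6875.

-0.6875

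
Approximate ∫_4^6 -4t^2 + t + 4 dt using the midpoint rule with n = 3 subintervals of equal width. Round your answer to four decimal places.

Δt = (6 − 4)/3 = 2/3.
Midpoints: 13/3, 5, 17/3.
f(13/3) = -601/9, f(5) = -91, f(17/3) = -1069/9.
Sum = Δt · [f(13/3) + f(5) + f(17/3)].
Sum ≈ -184.3704.

-184.3704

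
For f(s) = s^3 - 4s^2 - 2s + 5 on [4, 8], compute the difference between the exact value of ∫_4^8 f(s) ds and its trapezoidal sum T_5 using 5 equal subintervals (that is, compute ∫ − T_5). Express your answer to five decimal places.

-5.97333

Exact integral: ∫_4^8 f(s) ds ≈ 334.6666667.
T_5 = 340.64.
Error ≈ 334.6666667 − 340.64 ≈ -5.97333.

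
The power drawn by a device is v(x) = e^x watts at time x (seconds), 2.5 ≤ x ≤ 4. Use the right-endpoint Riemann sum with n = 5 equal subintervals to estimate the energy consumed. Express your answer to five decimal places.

Δx = (4 − 2.5)/5 = 0.3.
Right endpoints: 2.8, 3.1, 3.4, 3.7, 4.
v(2.8) ≈ 16.44465, v(3.1) ≈ 22.19795, v(3.4) ≈ 29.96410, v(3.7) ≈ 40.44730, v(4) ≈ 54.59815.
Sum = Δx · [v(2.8) + v(3.1) + v(3.4) + v(3.7) + v(4)].
Sum ≈ 49.09565.

49.09565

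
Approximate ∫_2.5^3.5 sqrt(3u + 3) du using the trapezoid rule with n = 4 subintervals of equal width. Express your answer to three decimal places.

3.462

Δu = (3.5 − 2.5)/4 = 0.25.
f(2.5) ≈ 3.240, f(2.75) ≈ 3.354, f(3) ≈ 3.464, f(3.25) ≈ 3.571, f(3.5) ≈ 3.674.
T_4 = (Δu/2)·[f(u_0) + 2f(u_1) + 2f(u_2) + 2f(u_3) + f(u_4)].
Sum ≈ 3.462.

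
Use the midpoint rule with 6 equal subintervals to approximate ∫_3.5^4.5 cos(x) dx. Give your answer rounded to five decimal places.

-0.62747

Δx = (4.5 − 3.5)/6 = 1/6.
Midpoints: 43/12, 3.75, 47/12, 49/12, 4.25, 53/12.
f(43/12) ≈ -0.90401, f(3.75) ≈ -0.82056, f(47/12) ≈ -0.71437, f(49/12) ≈ -0.58838, f(4.25) ≈ -0.44609, f(53/12) ≈ -0.29143.
Sum = Δx · [f(43/12) + f(3.75) + f(47/12) + ...].
Sum ≈ -0.62747.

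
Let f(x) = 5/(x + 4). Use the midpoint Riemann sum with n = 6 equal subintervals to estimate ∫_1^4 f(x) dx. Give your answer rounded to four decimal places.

2.3488

Δx = (4 − 1)/6 = 0.5.
Midpoints: 1.25, 1.75, 2.25, 2.75, 3.25, 3.75.
f(1.25) = 20/21, f(1.75) = 20/23, f(2.25) = 0.8, f(2.75) = 20/27, f(3.25) = 20/29, f(3.75) = 20/31.
Sum = Δx · [f(1.25) + f(1.75) + f(2.25) + ...].
Sum ≈ 2.3488.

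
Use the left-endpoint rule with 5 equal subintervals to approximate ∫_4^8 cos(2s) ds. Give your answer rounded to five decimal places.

Δs = (8 − 4)/5 = 0.8.
Left endpoints: 4, 4.8, 5.6, 6.4, 7.2.
f(4) ≈ -0.14550, f(4.8) ≈ -0.98469, f(5.6) ≈ 0.20300, f(6.4) ≈ 0.97283, f(7.2) ≈ -0.25982.
Sum = Δs · [f(4) + f(4.8) + f(5.6) + f(6.4) + f(7.2)].
Sum ≈ -0.17133.

-0.17133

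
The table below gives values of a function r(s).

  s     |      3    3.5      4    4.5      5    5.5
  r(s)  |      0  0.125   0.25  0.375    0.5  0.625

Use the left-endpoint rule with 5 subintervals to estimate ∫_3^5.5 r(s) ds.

0.625

Δs = 0.5.
Sum = 0.5·[0 + 0.125 + 0.25 + 0.375 + 0.5] = 0.625.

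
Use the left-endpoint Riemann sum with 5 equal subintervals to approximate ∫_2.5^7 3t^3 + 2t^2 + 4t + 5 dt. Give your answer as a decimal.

Δt = (7 − 2.5)/5 = 0.9.
Left endpoints: 2.5, 3.4, 4.3, 5.2, 6.1.
f(2.5) = 74.375, f(3.4) = 159.632, f(4.3) = 297.701, f(5.2) = 501.704, f(6.1) = 784.763.
Sum = Δt · [f(2.5) + f(3.4) + f(4.3) + f(5.2) + f(6.1)].
Sum = 1636.3575.

1636.3575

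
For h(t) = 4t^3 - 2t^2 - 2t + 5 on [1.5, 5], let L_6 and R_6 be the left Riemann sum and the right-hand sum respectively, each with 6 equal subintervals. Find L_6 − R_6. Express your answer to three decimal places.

-253.167

L_6 ≈ 414.36516.
R_6 ≈ 667.53183.
L_6 − R_6 ≈ -253.167.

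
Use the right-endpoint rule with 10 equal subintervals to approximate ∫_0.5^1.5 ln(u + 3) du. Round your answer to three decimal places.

1.396

Δu = (1.5 − 0.5)/10 = 0.1.
Right endpoints: 0.6, 0.7, 0.8, 0.9, 1, 1.1, 1.2, 1.3, 1.4, 1.5.
f(0.6) ≈ 1.281, f(0.7) ≈ 1.308, f(0.8) ≈ 1.335, f(0.9) ≈ 1.361, f(1) ≈ 1.386, f(1.1) ≈ 1.411, f(1.2) ≈ 1.435, f(1.3) ≈ 1.459, f(1.4) ≈ 1.482, f(1.5) ≈ 1.504.
Sum = Δu · [f(0.6) + f(0.7) + f(0.8) + ...].
Sum ≈ 1.396.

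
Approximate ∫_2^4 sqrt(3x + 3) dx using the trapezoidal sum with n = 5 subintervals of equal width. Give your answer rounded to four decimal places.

6.9084

Δx = (4 − 2)/5 = 0.4.
f(2) ≈ 3.0000, f(2.4) ≈ 3.1937, f(2.8) ≈ 3.3764, f(3.2) ≈ 3.5496, f(3.6) ≈ 3.7148, f(4) ≈ 3.8730.
T_5 = (Δx/2)·[f(x_0) + 2f(x_1) + ... + 2f(x_{4}) + f(x_5)].
Sum ≈ 6.9084.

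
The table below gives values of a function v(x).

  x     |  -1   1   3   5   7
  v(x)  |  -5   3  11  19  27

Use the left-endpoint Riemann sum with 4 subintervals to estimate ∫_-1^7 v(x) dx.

Δx = 2.
Sum = 2·[(-5) + 3 + 11 + 19] = 56.

56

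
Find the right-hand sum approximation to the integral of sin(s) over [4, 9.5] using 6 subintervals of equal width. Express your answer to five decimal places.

Δs = (9.5 − 4)/6 = 11/12.
Right endpoints: 59/12, 35/6, 6.75, 23/3, 103/12, 9.5.
f(59/12) ≈ -0.97921, f(35/6) ≈ -0.43483, f(6.75) ≈ 0.45004, f(23/3) ≈ 0.98251, f(103/12) ≈ 0.74561, f(9.5) ≈ -0.07515.
Sum = Δs · [f(59/12) + f(35/6) + f(6.75) + ...].
Sum ≈ 0.63155.

0.63155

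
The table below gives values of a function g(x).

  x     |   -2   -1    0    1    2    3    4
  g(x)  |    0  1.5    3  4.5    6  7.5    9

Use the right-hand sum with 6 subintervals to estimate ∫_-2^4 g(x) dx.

31.5

Δx = 1.
Sum = 1·[1.5 + 3 + 4.5 + 6 + 7.5 + 9] = 31.5.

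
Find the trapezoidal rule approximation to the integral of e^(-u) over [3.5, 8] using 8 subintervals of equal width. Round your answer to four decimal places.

0.0306

Δu = (8 − 3.5)/8 = 0.5625.
f(3.5) ≈ 0.0302, f(4.0625) ≈ 0.0172, f(4.625) ≈ 0.0098, f(5.1875) ≈ 0.0056, f(5.75) ≈ 0.0032, f(6.3125) ≈ 0.0018, f(6.875) ≈ 0.0010, f(7.4375) ≈ 0.0006, f(8) ≈ 0.0003.
T_8 = (Δu/2)·[f(u_0) + 2f(u_1) + ... + 2f(u_{7}) + f(u_8)].
Sum ≈ 0.0306.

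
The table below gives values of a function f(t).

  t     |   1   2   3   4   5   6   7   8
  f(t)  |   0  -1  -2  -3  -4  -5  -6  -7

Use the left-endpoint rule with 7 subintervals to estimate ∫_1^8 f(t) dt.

-21

Δt = 1.
Sum = 1·[0 + (-1) + (-2) + (-3) + (-4) + (-5) + (-6)] = -21.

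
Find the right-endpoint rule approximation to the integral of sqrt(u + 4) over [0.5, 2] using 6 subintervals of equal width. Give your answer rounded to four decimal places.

Δu = (2 − 0.5)/6 = 0.25.
Right endpoints: 0.75, 1, 1.25, 1.5, 1.75, 2.
f(0.75) ≈ 2.1794, f(1) ≈ 2.2361, f(1.25) ≈ 2.2913, f(1.5) ≈ 2.3452, f(1.75) ≈ 2.3979, f(2) ≈ 2.4495.
Sum = Δu · [f(0.75) + f(1) + f(1.25) + ...].
Sum ≈ 3.4749.

3.4749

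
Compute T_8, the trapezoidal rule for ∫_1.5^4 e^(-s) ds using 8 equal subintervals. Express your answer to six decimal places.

0.206479

Δs = (4 − 1.5)/8 = 0.3125.
f(1.5) ≈ 0.223130, f(1.8125) ≈ 0.163246, f(2.125) ≈ 0.119433, f(2.4375) ≈ 0.087379, f(2.75) ≈ 0.063928, f(3.0625) ≈ 0.046771, f(3.375) ≈ 0.034218, f(3.6875) ≈ 0.025035, f(4) ≈ 0.018316.
T_8 = (Δs/2)·[f(s_0) + 2f(s_1) + ... + 2f(s_{7}) + f(s_8)].
Sum ≈ 0.206479.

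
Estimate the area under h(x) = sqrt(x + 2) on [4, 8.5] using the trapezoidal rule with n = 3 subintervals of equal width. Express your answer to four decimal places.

12.8753

Δx = (8.5 − 4)/3 = 1.5.
h(4) ≈ 2.4495, h(5.5) ≈ 2.7386, h(7) ≈ 3.0000, h(8.5) ≈ 3.2404.
T_3 = (Δx/2)·[h(x_0) + 2h(x_1) + 2h(x_2) + h(x_3)].
Sum ≈ 12.8753.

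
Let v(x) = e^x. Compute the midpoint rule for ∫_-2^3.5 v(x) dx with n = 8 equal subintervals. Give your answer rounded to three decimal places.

Δx = (3.5 − (-2))/8 = 0.6875.
Midpoints: -1.65625, -0.96875, -0.28125, 0.40625, 1.09375, 1.78125, 2.46875, 3.15625.
v(-1.65625) ≈ 0.191, v(-0.96875) ≈ 0.380, v(-0.28125) ≈ 0.755, v(0.40625) ≈ 1.501, v(1.09375) ≈ 2.985, v(1.78125) ≈ 5.937, v(2.46875) ≈ 11.808, v(3.15625) ≈ 23.482.
Sum = Δx · [v(-1.65625) + v(-0.96875) + v(-0.28125) + ...].
Sum ≈ 32.339.

32.339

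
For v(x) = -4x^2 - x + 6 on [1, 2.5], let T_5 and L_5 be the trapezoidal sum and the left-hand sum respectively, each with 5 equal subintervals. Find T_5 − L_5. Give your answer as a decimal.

T_5 = -13.215.
L_5 = -9.84.
T_5 − L_5 = -3.375.

-3.375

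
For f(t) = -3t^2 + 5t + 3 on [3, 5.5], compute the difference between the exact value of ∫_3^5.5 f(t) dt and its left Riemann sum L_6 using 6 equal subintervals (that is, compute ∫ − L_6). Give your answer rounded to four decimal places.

Exact integral: ∫_3^5.5 f(t) dt = -78.75.
L_6 ≈ -68.289931.
Error ≈ -78.75 − (-68.289931) ≈ -10.4601.

-10.4601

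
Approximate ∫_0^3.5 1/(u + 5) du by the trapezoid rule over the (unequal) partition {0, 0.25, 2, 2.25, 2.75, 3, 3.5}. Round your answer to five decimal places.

0.53473

Subinterval widths: 0.25, 1.75, 0.25, 0.5, 0.25, 0.5.
f(0) = 0.2, f(0.25) = 4/21, f(2) = 1/7, f(2.25) = 4/29, f(2.75) = 4/31, f(3) = 0.125, f(3.5) = 2/17.
On each subinterval the trapezoid contributes (Δu_i/2)·[f(u_{i-1}) + f(u_i)].
Sum ≈ 0.53473.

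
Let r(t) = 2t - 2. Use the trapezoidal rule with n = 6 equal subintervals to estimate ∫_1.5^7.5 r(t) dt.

42

Δt = (7.5 − 1.5)/6 = 1.
r(1.5) = 1, r(2.5) = 3, r(3.5) = 5, r(4.5) = 7, r(5.5) = 9, r(6.5) = 11, r(7.5) = 13.
T_6 = (Δt/2)·[r(t_0) + 2r(t_1) + ... + 2r(t_{5}) + r(t_6)].
Sum = 42.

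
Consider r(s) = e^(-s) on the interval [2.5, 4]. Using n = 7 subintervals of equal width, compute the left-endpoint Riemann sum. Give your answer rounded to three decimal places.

Δs = (4 − 2.5)/7 = 3/14.
Left endpoints: 2.5, 19/7, 41/14, 22/7, 47/14, 25/7, 53/14.
r(2.5) ≈ 0.082, r(19/7) ≈ 0.066, r(41/14) ≈ 0.053, r(22/7) ≈ 0.043, r(47/14) ≈ 0.035, r(25/7) ≈ 0.028, r(53/14) ≈ 0.023.
Sum = Δs · [r(2.5) + r(19/7) + r(41/14) + ...].
Sum ≈ 0.071.

0.071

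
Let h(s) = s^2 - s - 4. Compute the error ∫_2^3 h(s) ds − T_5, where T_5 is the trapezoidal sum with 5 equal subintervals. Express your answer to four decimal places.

-0.0067

Exact integral: ∫_2^3 h(s) ds ≈ -0.166667.
T_5 = -0.16.
Error ≈ -0.166667 − (-0.16) ≈ -0.0067.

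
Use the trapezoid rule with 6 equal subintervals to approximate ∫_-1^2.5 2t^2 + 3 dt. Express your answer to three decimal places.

21.980

Δt = (2.5 − (-1))/6 = 7/12.
f(-1) = 5, f(-5/12) = 241/72, f(1/6) = 55/18, f(0.75) = 4.125, f(4/3) = 59/9, f(23/12) = 745/72, f(2.5) = 15.5.
T_6 = (Δt/2)·[f(t_0) + 2f(t_1) + ... + 2f(t_{5}) + f(t_6)].
Sum ≈ 21.980.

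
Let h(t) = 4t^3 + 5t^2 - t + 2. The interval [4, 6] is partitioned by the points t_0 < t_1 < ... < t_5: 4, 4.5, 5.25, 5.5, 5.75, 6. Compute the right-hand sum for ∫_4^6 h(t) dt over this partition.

1460.46875

Subinterval widths: 0.5, 0.75, 0.25, 0.25, 0.25.
Right endpoints: 4.5, 5.25, 5.5, 5.75, 6.
h(4.5) = 463.25, h(5.25) = 713.375, h(5.5) = 813.25, h(5.75) = 922, h(6) = 1040.
Sum = Σ Δt_i · h(t_i).
Sum = 1460.46875.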